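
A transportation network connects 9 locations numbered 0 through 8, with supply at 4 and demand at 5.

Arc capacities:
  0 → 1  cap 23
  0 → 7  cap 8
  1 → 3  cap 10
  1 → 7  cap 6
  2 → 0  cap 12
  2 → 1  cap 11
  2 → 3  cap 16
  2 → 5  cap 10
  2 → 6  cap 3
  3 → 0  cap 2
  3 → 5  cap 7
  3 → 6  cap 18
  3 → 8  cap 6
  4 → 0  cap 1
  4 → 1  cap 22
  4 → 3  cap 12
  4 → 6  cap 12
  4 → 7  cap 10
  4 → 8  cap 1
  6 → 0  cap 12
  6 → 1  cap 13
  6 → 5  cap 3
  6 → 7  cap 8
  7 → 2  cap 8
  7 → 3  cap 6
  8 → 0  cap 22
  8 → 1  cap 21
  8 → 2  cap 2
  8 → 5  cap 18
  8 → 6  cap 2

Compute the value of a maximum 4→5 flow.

Maximum flow value: 25

augment #1: 4→3→5 bottleneck 7, total now 7
augment #2: 4→6→5 bottleneck 3, total now 10
augment #3: 4→8→5 bottleneck 1, total now 11
augment #4: 4→3→8→5 bottleneck 5, total now 16
augment #5: 4→7→2→5 bottleneck 8, total now 24
augment #6: 4→1→3→8→5 bottleneck 1, total now 25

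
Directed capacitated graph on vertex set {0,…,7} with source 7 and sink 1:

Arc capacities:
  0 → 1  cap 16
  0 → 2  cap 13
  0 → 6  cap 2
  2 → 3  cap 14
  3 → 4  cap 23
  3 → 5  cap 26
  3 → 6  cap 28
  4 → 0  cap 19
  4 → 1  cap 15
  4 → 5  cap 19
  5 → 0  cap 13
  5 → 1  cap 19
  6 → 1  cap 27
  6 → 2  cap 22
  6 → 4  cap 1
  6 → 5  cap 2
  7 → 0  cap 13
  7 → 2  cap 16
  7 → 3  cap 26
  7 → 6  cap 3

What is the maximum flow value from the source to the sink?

Maximum flow value: 56

augment #1: 7→0→1 bottleneck 13, total now 13
augment #2: 7→6→1 bottleneck 3, total now 16
augment #3: 7→3→4→1 bottleneck 15, total now 31
augment #4: 7→3→5→1 bottleneck 11, total now 42
augment #5: 7→2→3→5→1 bottleneck 8, total now 50
augment #6: 7→2→3→6→1 bottleneck 6, total now 56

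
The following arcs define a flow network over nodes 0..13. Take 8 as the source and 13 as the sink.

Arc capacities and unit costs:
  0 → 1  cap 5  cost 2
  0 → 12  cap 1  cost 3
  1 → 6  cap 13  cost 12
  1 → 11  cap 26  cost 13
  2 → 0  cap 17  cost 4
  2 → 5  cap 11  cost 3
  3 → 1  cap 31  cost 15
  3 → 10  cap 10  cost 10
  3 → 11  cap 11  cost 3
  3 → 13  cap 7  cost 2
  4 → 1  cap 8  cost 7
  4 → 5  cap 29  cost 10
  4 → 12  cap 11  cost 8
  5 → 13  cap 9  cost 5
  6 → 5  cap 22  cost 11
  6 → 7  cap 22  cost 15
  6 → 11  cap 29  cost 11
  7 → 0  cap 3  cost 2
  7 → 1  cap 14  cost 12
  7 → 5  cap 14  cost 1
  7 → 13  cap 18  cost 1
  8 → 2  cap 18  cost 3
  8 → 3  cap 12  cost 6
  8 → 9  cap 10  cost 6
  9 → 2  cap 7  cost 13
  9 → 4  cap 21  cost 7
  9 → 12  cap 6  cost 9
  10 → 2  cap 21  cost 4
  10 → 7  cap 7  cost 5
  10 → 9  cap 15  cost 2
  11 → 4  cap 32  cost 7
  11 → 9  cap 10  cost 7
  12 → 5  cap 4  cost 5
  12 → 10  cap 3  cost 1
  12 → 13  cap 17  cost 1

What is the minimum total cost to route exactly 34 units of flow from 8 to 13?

Minimum cost for 34 units: 534

shortest-cost path #1: 8→3→13 push 7 @ unit cost 8 (adds 56)
shortest-cost path #2: 8→2→5→13 push 9 @ unit cost 11 (adds 99)
shortest-cost path #3: 8→2→0→12→13 push 1 @ unit cost 11 (adds 11)
shortest-cost path #4: 8→9→12→13 push 6 @ unit cost 16 (adds 96)
shortest-cost path #5: 8→9→4→12→13 push 4 @ unit cost 22 (adds 88)
shortest-cost path #6: 8→3→10→7→13 push 5 @ unit cost 22 (adds 110)
shortest-cost path #7: 8→2→0→1→6→7→13 push 2 @ unit cost 37 (adds 74)
total cost = 534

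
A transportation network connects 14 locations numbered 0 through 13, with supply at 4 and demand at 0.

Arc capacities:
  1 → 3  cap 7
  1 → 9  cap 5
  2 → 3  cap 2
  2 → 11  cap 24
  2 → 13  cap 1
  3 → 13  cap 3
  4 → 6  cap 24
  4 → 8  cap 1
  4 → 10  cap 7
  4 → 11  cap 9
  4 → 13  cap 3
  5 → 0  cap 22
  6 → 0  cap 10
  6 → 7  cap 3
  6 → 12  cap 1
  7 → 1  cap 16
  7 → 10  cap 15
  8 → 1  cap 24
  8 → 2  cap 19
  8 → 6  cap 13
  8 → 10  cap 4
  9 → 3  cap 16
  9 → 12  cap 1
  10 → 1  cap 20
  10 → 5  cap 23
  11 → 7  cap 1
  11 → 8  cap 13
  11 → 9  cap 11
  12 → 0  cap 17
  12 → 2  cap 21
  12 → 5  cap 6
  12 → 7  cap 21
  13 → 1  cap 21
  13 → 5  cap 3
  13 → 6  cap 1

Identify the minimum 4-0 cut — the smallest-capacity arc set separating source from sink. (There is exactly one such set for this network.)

augment #1: 4→6→0 push 10
augment #2: 4→6→12→0 push 1
augment #3: 4→10→5→0 push 7
augment #4: 4→13→5→0 push 3
augment #5: 4→8→10→5→0 push 1
augment #6: 4→11→9→12→0 push 1
augment #7: 4→6→7→10→5→0 push 3
augment #8: 4→11→7→10→5→0 push 1
augment #9: 4→11→8→10→5→0 push 3
max flow = 30; residual-reachable set from 4 gives S-side
cut edges (S→T): {(4,10), (6,0), (6,7), (6,12), (8,10), (9,12), (11,7), (13,5)} total cap 30

Min-cut arcs: {(4,10), (6,0), (6,7), (6,12), (8,10), (9,12), (11,7), (13,5)} (total capacity 30)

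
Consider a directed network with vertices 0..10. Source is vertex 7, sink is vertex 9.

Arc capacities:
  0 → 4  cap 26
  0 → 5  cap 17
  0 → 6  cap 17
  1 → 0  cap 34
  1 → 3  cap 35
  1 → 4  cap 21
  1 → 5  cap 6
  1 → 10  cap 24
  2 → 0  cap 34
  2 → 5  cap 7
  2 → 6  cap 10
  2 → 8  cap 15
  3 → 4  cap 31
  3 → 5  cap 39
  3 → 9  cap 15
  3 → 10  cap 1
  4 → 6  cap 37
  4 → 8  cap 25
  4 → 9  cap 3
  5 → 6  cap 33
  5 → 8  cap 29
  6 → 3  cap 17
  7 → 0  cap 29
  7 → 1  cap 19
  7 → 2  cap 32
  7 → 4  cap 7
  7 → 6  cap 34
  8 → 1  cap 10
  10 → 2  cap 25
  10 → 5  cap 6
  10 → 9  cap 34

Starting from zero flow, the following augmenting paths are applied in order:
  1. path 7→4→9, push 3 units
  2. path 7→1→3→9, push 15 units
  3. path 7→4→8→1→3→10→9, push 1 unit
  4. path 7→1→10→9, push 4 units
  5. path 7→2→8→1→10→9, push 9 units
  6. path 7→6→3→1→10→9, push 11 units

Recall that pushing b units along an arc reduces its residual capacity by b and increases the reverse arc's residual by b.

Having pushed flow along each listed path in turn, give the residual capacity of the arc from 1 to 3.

after path 1 (7→4→9, push 3): res(1,3)=35
after path 2 (7→1→3→9, push 15): res(1,3)=20
after path 3 (7→4→8→1→3→10→9, push 1): res(1,3)=19
after path 4 (7→1→10→9, push 4): res(1,3)=19
after path 5 (7→2→8→1→10→9, push 9): res(1,3)=19
after path 6 (7→6→3→1→10→9, push 11): res(1,3)=30

Residual capacity of (1,3): 30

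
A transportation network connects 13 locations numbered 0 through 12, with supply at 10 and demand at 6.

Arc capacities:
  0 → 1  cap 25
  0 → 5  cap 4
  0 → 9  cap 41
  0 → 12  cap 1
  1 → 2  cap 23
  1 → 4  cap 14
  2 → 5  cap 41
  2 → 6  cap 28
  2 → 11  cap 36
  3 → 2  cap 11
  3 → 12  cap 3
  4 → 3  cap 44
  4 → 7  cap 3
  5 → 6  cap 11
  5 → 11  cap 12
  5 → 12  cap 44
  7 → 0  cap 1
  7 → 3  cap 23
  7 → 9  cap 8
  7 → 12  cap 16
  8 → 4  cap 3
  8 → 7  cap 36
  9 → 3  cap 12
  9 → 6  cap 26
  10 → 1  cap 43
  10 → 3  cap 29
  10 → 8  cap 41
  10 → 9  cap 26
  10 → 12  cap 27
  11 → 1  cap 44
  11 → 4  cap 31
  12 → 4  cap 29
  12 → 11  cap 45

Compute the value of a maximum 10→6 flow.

Maximum flow value: 61

augment #1: 10→9→6 bottleneck 26, total now 26
augment #2: 10→1→2→6 bottleneck 23, total now 49
augment #3: 10→3→2→6 bottleneck 5, total now 54
augment #4: 10→3→2→5→6 bottleneck 6, total now 60
augment #5: 10→8→7→0→5→6 bottleneck 1, total now 61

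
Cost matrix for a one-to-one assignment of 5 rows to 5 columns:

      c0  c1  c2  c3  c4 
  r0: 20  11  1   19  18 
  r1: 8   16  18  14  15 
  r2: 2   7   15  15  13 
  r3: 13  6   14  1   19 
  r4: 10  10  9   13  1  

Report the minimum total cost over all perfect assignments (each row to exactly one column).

optimal assignment: row0→col2 (cost 1), row1→col0 (cost 8), row2→col1 (cost 7), row3→col3 (cost 1), row4→col4 (cost 1)
total = 1 + 8 + 7 + 1 + 1 = 18

Minimum assignment cost: 18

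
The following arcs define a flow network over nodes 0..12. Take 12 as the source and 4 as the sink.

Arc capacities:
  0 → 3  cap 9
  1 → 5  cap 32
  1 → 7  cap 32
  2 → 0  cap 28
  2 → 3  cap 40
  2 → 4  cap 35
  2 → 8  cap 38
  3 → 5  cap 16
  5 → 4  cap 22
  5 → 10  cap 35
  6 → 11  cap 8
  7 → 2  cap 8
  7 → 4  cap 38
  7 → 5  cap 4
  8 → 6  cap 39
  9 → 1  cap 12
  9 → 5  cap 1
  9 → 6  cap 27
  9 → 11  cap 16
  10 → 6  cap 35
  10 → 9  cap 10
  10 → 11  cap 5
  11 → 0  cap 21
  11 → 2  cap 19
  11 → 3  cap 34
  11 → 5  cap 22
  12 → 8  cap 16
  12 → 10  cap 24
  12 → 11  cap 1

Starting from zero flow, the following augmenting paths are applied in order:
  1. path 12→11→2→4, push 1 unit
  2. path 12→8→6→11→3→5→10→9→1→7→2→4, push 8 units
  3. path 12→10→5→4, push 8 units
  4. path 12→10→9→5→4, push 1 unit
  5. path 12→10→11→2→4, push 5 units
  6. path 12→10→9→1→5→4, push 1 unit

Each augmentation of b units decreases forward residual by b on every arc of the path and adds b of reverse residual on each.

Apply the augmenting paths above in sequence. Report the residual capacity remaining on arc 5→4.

after path 1 (12→11→2→4, push 1): res(5,4)=22
after path 2 (12→8→6→11→3→5→10→9→1→7→2→4, push 8): res(5,4)=22
after path 3 (12→10→5→4, push 8): res(5,4)=14
after path 4 (12→10→9→5→4, push 1): res(5,4)=13
after path 5 (12→10→11→2→4, push 5): res(5,4)=13
after path 6 (12→10→9→1→5→4, push 1): res(5,4)=12

Residual capacity of (5,4): 12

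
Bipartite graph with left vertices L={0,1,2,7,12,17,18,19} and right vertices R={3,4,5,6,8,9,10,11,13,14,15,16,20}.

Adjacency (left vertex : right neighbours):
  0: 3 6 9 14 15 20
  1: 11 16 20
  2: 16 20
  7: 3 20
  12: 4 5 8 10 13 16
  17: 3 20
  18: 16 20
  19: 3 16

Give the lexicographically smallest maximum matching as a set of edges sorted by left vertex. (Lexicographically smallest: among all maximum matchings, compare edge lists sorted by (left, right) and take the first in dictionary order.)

Lex-smallest maximum matching: {(0,6), (1,11), (2,16), (7,3), (12,4), (17,20)}

|M| = 6 (so the lex-smallest maximum matching has 6 edges)
process left vertices in ascending order; for each, take the smallest-labelled available neighbour that still permits 6 edges overall, or leave it unmatched if none does
lex-smallest matching: {0-6, 1-11, 2-16, 7-3, 12-4, 17-20}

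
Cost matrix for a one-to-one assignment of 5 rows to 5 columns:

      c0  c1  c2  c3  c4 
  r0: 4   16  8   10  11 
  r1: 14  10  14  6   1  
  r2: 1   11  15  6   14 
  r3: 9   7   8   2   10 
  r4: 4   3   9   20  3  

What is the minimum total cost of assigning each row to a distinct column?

Minimum assignment cost: 15

optimal assignment: row0→col2 (cost 8), row1→col4 (cost 1), row2→col0 (cost 1), row3→col3 (cost 2), row4→col1 (cost 3)
total = 8 + 1 + 1 + 2 + 3 = 15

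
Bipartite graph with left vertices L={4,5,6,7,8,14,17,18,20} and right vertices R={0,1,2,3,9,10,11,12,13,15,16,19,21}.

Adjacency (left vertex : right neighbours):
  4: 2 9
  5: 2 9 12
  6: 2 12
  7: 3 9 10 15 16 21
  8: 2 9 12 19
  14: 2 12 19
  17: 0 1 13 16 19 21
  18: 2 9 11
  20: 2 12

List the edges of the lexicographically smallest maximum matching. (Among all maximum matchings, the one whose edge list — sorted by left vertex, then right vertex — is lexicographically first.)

Lex-smallest maximum matching: {(4,2), (5,9), (6,12), (7,3), (8,19), (17,0), (18,11)}

|M| = 7 (so the lex-smallest maximum matching has 7 edges)
process left vertices in ascending order; for each, take the smallest-labelled available neighbour that still permits 7 edges overall, or leave it unmatched if none does
lex-smallest matching: {4-2, 5-9, 6-12, 7-3, 8-19, 17-0, 18-11}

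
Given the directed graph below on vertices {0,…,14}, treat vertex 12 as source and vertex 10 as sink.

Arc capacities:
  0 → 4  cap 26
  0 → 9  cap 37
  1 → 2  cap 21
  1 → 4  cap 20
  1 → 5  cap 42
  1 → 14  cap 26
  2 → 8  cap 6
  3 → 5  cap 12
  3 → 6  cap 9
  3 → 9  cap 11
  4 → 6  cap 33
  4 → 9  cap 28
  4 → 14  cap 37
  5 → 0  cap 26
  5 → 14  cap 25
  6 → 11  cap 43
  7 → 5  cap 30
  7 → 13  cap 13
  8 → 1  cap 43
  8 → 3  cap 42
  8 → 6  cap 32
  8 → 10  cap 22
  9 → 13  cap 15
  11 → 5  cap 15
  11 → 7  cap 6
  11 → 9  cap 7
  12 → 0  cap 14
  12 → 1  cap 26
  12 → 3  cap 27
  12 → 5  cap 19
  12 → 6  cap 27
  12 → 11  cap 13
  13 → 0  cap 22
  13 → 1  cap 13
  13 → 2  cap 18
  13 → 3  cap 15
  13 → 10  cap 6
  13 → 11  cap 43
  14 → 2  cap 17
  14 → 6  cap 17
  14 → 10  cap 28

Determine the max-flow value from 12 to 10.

augment #1: 12→1→14→10 bottleneck 26, total now 26
augment #2: 12→5→14→10 bottleneck 2, total now 28
augment #3: 12→0→9→13→10 bottleneck 6, total now 34
augment #4: 12→5→14→2→8→10 bottleneck 6, total now 40

Maximum flow value: 40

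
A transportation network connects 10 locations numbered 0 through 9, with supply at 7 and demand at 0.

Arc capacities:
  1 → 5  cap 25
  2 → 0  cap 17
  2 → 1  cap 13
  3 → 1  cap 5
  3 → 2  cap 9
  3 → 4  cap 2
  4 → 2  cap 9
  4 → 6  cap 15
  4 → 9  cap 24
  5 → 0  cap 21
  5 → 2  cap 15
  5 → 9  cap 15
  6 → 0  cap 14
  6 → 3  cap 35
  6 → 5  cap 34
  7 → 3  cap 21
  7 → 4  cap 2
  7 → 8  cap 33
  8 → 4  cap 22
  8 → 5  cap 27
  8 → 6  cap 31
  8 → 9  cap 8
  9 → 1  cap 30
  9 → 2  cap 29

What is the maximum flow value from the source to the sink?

augment #1: 7→3→2→0 bottleneck 9, total now 9
augment #2: 7→4→2→0 bottleneck 2, total now 11
augment #3: 7→8→5→0 bottleneck 21, total now 32
augment #4: 7→8→6→0 bottleneck 12, total now 44
augment #5: 7→3→4→2→0 bottleneck 2, total now 46
augment #6: 7→3→1→5→2→0 bottleneck 4, total now 50
augment #7: 7→3→1→5→8→6→0 bottleneck 1, total now 51

Maximum flow value: 51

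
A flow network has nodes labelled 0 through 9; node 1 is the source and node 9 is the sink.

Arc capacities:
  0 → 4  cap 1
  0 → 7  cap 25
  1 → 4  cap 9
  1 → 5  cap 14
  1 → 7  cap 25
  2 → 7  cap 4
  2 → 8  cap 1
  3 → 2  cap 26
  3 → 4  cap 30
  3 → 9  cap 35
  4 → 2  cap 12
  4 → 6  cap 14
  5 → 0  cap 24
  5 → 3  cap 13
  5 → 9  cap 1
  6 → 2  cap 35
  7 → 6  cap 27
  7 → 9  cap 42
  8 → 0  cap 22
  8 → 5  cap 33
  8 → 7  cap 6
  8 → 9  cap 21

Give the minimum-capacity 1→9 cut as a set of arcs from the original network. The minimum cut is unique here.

augment #1: 1→5→9 push 1
augment #2: 1→7→9 push 25
augment #3: 1→5→3→9 push 13
augment #4: 1→4→2→7→9 push 4
augment #5: 1→4→2→8→9 push 1
max flow = 44; residual-reachable set from 1 gives S-side
cut edges (S→T): {(1,5), (1,7), (2,7), (2,8)} total cap 44

Min-cut arcs: {(1,5), (1,7), (2,7), (2,8)} (total capacity 44)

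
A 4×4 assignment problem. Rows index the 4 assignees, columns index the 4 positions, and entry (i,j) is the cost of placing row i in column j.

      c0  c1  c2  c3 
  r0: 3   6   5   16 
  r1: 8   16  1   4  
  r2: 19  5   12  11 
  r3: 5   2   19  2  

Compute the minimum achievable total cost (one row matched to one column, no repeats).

optimal assignment: row0→col0 (cost 3), row1→col2 (cost 1), row2→col1 (cost 5), row3→col3 (cost 2)
total = 3 + 1 + 5 + 2 = 11

Minimum assignment cost: 11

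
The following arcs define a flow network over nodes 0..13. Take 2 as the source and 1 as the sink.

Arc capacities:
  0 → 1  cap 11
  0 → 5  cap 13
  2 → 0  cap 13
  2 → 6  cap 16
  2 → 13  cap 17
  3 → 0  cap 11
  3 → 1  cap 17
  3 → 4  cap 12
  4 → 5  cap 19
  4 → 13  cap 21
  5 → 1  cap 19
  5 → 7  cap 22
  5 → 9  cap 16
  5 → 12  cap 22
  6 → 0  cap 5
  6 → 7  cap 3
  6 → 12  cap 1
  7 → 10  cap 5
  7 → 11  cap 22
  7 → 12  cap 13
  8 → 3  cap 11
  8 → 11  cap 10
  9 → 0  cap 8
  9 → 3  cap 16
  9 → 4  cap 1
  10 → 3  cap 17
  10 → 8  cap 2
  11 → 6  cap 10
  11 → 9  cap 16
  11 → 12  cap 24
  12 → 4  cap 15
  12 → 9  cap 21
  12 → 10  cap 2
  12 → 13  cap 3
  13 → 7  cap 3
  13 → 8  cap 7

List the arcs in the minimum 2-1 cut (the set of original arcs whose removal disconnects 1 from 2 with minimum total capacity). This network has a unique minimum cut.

Min-cut arcs: {(2,0), (6,0), (6,7), (6,12), (13,7), (13,8)} (total capacity 32)

augment #1: 2→0→1 push 11
augment #2: 2→0→5→1 push 2
augment #3: 2→6→0→5→1 push 5
augment #4: 2→13→8→3→1 push 7
augment #5: 2→6→7→10→3→1 push 3
augment #6: 2→6→12→4→5→1 push 1
augment #7: 2→13→7→10→3→1 push 2
augment #8: 2→13→7→11→9→3→1 push 1
max flow = 32; residual-reachable set from 2 gives S-side
cut edges (S→T): {(2,0), (6,0), (6,7), (6,12), (13,7), (13,8)} total cap 32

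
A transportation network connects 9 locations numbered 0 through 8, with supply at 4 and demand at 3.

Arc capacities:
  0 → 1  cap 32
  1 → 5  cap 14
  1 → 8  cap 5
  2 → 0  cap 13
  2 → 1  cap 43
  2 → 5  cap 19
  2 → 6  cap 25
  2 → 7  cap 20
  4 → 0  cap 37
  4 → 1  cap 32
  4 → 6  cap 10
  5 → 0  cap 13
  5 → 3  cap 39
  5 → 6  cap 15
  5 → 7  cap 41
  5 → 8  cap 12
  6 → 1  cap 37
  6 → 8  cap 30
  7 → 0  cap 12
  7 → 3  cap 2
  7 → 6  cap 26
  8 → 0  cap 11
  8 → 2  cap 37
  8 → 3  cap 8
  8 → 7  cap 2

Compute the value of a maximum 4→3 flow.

Maximum flow value: 29

augment #1: 4→1→5→3 bottleneck 14, total now 14
augment #2: 4→1→8→3 bottleneck 5, total now 19
augment #3: 4→6→8→3 bottleneck 3, total now 22
augment #4: 4→6→8→7→3 bottleneck 2, total now 24
augment #5: 4→6→8→2→5→3 bottleneck 5, total now 29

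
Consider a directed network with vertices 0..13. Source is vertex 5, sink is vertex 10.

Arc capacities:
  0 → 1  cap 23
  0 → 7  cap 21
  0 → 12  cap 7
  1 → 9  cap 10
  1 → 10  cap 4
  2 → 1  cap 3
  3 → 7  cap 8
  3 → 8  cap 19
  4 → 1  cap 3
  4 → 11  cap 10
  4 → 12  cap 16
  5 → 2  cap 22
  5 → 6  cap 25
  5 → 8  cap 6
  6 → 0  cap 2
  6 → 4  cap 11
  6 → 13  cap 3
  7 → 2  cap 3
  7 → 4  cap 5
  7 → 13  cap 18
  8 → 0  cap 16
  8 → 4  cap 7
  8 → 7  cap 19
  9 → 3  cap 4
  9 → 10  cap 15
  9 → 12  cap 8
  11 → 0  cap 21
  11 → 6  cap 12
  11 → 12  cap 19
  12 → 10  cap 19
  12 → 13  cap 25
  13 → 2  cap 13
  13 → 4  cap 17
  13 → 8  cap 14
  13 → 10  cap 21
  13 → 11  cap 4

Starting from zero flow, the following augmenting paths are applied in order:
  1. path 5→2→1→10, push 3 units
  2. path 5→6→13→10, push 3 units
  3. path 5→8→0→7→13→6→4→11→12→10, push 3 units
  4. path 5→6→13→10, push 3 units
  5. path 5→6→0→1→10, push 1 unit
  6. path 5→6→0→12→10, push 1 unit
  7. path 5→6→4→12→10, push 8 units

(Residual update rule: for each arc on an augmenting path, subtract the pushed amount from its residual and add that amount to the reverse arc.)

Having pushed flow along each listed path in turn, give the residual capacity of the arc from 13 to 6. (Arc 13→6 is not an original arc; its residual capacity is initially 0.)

Residual capacity of (13,6): 3

after path 1 (5→2→1→10, push 3): res(13,6)=0
after path 2 (5→6→13→10, push 3): res(13,6)=3
after path 3 (5→8→0→7→13→6→4→11→12→10, push 3): res(13,6)=0
after path 4 (5→6→13→10, push 3): res(13,6)=3
after path 5 (5→6→0→1→10, push 1): res(13,6)=3
after path 6 (5→6→0→12→10, push 1): res(13,6)=3
after path 7 (5→6→4→12→10, push 8): res(13,6)=3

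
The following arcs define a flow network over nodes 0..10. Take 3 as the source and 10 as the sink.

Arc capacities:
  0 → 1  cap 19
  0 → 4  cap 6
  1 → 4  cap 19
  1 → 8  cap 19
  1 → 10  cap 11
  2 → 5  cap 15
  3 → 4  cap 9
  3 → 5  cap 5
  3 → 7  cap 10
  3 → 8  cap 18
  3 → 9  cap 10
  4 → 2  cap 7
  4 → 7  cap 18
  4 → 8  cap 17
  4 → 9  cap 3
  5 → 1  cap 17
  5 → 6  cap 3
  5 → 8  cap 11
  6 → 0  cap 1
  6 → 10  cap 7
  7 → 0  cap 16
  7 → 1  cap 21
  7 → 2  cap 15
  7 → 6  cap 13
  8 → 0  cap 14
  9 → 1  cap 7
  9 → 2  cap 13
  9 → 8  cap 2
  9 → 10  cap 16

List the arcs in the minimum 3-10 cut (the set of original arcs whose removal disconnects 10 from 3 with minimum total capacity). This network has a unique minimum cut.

Min-cut arcs: {(1,10), (3,9), (4,9), (6,10)} (total capacity 31)

augment #1: 3→9→10 push 10
augment #2: 3→4→9→10 push 3
augment #3: 3→5→1→10 push 5
augment #4: 3→7→1→10 push 6
augment #5: 3→7→6→10 push 4
augment #6: 3→4→7→6→10 push 3
max flow = 31; residual-reachable set from 3 gives S-side
cut edges (S→T): {(1,10), (3,9), (4,9), (6,10)} total cap 31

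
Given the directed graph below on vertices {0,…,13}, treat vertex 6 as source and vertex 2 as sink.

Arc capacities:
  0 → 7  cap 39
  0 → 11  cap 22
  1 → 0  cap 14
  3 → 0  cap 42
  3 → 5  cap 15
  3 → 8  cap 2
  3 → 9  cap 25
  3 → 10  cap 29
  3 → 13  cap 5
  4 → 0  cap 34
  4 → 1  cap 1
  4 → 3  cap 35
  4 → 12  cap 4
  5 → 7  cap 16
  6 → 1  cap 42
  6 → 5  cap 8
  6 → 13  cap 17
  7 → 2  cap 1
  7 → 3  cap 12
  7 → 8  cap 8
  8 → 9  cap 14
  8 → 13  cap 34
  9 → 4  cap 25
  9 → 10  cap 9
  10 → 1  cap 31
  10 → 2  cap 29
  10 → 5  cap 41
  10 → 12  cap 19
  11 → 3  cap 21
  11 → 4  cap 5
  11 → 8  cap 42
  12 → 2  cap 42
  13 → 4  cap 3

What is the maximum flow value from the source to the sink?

augment #1: 6→5→7→2 bottleneck 1, total now 1
augment #2: 6→13→4→12→2 bottleneck 3, total now 4
augment #3: 6→5→7→3→10→2 bottleneck 7, total now 11
augment #4: 6→1→0→7→3→10→2 bottleneck 5, total now 16
augment #5: 6→1→0→11→3→10→2 bottleneck 9, total now 25

Maximum flow value: 25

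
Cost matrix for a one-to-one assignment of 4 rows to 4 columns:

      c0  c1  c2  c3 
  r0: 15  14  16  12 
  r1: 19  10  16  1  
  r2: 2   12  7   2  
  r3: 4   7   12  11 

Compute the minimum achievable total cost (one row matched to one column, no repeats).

one of 2 optimal assignments: row0→col1 (cost 14), row1→col3 (cost 1), row2→col2 (cost 7), row3→col0 (cost 4)
total = 14 + 1 + 7 + 4 = 26

Minimum assignment cost: 26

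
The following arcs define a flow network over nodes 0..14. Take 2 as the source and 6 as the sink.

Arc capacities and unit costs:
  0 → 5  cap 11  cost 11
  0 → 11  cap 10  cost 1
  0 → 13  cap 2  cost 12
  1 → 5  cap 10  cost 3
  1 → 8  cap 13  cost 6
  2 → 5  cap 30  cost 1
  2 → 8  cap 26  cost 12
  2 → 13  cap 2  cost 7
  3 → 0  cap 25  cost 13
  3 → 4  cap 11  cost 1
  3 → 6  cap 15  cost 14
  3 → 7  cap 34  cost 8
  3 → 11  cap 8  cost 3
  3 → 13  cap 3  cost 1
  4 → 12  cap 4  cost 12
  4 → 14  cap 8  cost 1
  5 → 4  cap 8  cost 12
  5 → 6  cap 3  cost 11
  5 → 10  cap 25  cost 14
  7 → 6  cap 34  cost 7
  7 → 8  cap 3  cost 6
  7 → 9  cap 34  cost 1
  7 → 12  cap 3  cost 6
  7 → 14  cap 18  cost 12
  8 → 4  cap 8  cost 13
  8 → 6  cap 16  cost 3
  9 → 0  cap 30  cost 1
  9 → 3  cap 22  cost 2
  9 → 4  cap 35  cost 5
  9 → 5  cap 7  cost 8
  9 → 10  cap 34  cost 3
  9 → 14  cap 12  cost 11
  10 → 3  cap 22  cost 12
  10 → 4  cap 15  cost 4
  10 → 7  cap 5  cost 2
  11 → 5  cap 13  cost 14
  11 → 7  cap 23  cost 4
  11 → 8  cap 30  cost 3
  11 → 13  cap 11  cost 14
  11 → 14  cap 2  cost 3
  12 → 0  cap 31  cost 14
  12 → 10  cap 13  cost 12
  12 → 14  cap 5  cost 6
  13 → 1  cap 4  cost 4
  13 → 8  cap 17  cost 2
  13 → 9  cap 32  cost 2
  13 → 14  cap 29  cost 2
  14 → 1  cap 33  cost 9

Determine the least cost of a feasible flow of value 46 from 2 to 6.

shortest-cost path #1: 2→5→6 push 3 @ unit cost 12 (adds 36)
shortest-cost path #2: 2→13→8→6 push 2 @ unit cost 12 (adds 24)
shortest-cost path #3: 2→8→6 push 14 @ unit cost 15 (adds 210)
shortest-cost path #4: 2→5→10→7→6 push 5 @ unit cost 24 (adds 120)
shortest-cost path #5: 2→8→13→9→0→11→7→6 push 2 @ unit cost 25 (adds 50)
shortest-cost path #6: 2→5→10→3→6 push 15 @ unit cost 41 (adds 615)
shortest-cost path #7: 2→5→10→3→11→7→6 push 5 @ unit cost 41 (adds 205)
total cost = 1260

Minimum cost for 46 units: 1260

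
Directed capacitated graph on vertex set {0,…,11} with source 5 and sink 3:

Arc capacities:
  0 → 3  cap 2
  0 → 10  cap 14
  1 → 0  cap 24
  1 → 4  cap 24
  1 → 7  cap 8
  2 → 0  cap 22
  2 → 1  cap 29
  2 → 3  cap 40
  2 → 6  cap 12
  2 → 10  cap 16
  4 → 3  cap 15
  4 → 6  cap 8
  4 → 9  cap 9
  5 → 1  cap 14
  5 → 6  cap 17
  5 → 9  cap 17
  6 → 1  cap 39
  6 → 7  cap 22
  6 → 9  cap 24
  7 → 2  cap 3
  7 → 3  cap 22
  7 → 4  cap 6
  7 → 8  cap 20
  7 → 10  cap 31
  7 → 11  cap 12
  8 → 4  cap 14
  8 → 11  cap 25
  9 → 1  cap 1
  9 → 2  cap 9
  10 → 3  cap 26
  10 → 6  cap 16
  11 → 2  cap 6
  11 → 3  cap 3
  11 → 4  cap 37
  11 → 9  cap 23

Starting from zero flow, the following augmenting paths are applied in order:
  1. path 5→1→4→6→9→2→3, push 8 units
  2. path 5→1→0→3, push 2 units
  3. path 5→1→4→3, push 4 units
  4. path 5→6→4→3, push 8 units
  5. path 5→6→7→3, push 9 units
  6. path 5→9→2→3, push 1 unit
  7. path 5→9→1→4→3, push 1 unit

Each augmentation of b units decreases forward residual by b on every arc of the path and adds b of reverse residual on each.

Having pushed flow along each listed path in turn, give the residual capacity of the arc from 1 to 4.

after path 1 (5→1→4→6→9→2→3, push 8): res(1,4)=16
after path 2 (5→1→0→3, push 2): res(1,4)=16
after path 3 (5→1→4→3, push 4): res(1,4)=12
after path 4 (5→6→4→3, push 8): res(1,4)=12
after path 5 (5→6→7→3, push 9): res(1,4)=12
after path 6 (5→9→2→3, push 1): res(1,4)=12
after path 7 (5→9→1→4→3, push 1): res(1,4)=11

Residual capacity of (1,4): 11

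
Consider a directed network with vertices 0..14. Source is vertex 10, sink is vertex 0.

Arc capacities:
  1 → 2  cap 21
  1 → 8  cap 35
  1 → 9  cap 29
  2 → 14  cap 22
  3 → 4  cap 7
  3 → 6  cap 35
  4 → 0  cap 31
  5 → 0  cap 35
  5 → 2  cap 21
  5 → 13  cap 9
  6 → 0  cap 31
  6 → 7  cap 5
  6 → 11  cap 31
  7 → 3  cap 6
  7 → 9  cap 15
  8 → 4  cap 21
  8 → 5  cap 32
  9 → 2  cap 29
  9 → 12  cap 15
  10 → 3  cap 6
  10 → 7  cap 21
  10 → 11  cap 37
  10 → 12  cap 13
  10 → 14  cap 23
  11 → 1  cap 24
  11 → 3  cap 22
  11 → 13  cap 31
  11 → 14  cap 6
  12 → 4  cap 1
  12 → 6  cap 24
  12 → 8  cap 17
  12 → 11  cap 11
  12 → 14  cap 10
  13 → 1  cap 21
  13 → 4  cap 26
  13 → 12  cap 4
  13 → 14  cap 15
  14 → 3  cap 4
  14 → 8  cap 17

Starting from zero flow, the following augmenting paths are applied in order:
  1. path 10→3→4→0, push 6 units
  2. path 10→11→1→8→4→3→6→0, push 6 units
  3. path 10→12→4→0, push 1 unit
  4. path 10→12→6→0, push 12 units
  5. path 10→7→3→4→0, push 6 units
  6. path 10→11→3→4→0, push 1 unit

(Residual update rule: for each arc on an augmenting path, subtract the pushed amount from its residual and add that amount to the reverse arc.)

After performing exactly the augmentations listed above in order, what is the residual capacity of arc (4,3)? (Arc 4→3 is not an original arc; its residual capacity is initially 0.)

after path 1 (10→3→4→0, push 6): res(4,3)=6
after path 2 (10→11→1→8→4→3→6→0, push 6): res(4,3)=0
after path 3 (10→12→4→0, push 1): res(4,3)=0
after path 4 (10→12→6→0, push 12): res(4,3)=0
after path 5 (10→7→3→4→0, push 6): res(4,3)=6
after path 6 (10→11→3→4→0, push 1): res(4,3)=7

Residual capacity of (4,3): 7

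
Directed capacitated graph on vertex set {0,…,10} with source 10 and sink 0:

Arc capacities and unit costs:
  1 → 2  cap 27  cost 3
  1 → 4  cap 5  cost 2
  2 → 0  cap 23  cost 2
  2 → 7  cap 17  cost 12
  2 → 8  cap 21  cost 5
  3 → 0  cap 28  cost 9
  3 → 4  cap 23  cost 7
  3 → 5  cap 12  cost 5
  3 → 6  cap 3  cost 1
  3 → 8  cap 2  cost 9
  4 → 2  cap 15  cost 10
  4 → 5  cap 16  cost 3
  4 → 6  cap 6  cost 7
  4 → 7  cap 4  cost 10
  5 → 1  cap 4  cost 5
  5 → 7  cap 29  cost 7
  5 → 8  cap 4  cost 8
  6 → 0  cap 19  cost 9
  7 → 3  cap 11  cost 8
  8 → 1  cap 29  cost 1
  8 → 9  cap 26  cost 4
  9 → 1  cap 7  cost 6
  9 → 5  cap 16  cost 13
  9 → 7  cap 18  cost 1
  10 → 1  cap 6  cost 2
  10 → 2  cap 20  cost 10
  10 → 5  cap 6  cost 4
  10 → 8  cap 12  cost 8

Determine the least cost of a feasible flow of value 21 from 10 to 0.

Minimum cost for 21 units: 222

shortest-cost path #1: 10→1→2→0 push 6 @ unit cost 7 (adds 42)
shortest-cost path #2: 10→2→0 push 15 @ unit cost 12 (adds 180)
total cost = 222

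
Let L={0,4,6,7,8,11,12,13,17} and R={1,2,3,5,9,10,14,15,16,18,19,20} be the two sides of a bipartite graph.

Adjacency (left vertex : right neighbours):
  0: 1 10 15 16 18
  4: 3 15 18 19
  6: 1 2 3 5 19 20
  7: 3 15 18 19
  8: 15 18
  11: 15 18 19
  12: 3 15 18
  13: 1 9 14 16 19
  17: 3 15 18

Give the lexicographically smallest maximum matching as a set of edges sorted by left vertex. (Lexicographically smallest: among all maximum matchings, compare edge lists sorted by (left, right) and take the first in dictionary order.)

|M| = 7 (so the lex-smallest maximum matching has 7 edges)
process left vertices in ascending order; for each, take the smallest-labelled available neighbour that still permits 7 edges overall, or leave it unmatched if none does
lex-smallest matching: {0-1, 4-3, 6-2, 7-15, 8-18, 11-19, 13-9}

Lex-smallest maximum matching: {(0,1), (4,3), (6,2), (7,15), (8,18), (11,19), (13,9)}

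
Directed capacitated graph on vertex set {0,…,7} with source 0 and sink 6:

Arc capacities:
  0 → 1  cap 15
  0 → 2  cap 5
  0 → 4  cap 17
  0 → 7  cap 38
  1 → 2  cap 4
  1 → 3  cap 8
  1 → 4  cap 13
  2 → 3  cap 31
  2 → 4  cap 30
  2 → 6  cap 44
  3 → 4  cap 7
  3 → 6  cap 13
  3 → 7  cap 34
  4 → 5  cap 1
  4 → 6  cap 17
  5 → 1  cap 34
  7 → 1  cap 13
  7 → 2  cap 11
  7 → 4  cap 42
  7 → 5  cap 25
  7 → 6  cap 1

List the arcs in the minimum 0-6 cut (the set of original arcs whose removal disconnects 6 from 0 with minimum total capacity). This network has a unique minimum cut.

augment #1: 0→2→6 push 5
augment #2: 0→4→6 push 17
augment #3: 0→7→6 push 1
augment #4: 0→1→2→6 push 4
augment #5: 0→1→3→6 push 8
augment #6: 0→7→2→6 push 11
max flow = 46; residual-reachable set from 0 gives S-side
cut edges (S→T): {(0,2), (1,2), (1,3), (4,6), (7,2), (7,6)} total cap 46

Min-cut arcs: {(0,2), (1,2), (1,3), (4,6), (7,2), (7,6)} (total capacity 46)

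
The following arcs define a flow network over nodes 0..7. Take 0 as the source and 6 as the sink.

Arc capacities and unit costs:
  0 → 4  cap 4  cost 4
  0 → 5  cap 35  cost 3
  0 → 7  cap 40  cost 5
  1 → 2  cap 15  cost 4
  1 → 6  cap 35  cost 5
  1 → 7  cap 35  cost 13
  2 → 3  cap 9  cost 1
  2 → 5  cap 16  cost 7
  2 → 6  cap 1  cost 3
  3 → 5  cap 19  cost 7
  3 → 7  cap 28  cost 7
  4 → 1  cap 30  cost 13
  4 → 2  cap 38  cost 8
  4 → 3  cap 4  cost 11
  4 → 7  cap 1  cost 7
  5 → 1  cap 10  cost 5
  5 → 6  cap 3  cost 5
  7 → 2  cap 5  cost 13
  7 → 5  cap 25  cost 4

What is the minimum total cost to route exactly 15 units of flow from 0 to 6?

Minimum cost for 15 units: 191

shortest-cost path #1: 0→5→6 push 3 @ unit cost 8 (adds 24)
shortest-cost path #2: 0→5→1→6 push 10 @ unit cost 13 (adds 130)
shortest-cost path #3: 0→4→2→6 push 1 @ unit cost 15 (adds 15)
shortest-cost path #4: 0→4→1→6 push 1 @ unit cost 22 (adds 22)
total cost = 191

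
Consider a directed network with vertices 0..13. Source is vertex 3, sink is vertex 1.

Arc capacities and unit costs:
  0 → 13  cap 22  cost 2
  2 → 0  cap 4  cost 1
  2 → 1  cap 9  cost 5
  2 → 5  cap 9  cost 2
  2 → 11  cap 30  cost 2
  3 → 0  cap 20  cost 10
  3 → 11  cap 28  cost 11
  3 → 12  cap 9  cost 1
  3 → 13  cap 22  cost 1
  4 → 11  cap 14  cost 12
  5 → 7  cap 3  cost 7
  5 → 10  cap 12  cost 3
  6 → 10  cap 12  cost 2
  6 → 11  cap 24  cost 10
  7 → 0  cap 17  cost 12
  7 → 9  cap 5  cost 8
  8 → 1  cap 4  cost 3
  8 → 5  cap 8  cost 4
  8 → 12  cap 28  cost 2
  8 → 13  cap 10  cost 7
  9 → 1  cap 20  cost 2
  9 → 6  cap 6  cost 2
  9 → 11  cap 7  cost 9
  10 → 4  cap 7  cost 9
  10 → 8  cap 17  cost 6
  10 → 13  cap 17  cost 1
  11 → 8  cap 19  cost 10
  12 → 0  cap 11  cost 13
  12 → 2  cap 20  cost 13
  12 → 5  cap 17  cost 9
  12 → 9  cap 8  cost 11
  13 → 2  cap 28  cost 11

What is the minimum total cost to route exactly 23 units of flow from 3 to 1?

shortest-cost path #1: 3→12→9→1 push 8 @ unit cost 14 (adds 112)
shortest-cost path #2: 3→13→2→1 push 9 @ unit cost 17 (adds 153)
shortest-cost path #3: 3→12→5→10→8→1 push 1 @ unit cost 22 (adds 22)
shortest-cost path #4: 3→11→8→1 push 3 @ unit cost 24 (adds 72)
shortest-cost path #5: 3→11→8→10→5→7→9→1 push 1 @ unit cost 29 (adds 29)
shortest-cost path #6: 3→13→2→5→7→9→1 push 1 @ unit cost 31 (adds 31)
total cost = 419

Minimum cost for 23 units: 419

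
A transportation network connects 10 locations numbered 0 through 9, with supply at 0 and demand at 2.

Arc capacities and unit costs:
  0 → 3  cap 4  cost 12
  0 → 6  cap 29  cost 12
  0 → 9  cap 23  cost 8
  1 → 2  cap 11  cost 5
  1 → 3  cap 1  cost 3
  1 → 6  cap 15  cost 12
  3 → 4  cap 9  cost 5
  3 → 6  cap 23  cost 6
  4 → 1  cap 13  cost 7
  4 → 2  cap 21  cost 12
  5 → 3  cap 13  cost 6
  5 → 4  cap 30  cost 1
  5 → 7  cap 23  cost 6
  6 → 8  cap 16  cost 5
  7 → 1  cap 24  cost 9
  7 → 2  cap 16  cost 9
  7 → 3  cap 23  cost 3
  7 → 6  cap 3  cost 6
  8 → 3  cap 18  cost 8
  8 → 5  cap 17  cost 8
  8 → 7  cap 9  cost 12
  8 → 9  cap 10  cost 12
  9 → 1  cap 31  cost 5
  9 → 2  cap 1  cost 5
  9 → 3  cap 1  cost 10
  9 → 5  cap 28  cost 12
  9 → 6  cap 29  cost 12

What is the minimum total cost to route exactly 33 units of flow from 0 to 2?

shortest-cost path #1: 0→9→2 push 1 @ unit cost 13 (adds 13)
shortest-cost path #2: 0→9→1→2 push 11 @ unit cost 18 (adds 198)
shortest-cost path #3: 0→3→4→2 push 4 @ unit cost 29 (adds 116)
shortest-cost path #4: 0→9→1→3→4→2 push 1 @ unit cost 33 (adds 33)
shortest-cost path #5: 0→9→5→4→2 push 10 @ unit cost 33 (adds 330)
shortest-cost path #6: 0→6→8→7→2 push 6 @ unit cost 38 (adds 228)
total cost = 918

Minimum cost for 33 units: 918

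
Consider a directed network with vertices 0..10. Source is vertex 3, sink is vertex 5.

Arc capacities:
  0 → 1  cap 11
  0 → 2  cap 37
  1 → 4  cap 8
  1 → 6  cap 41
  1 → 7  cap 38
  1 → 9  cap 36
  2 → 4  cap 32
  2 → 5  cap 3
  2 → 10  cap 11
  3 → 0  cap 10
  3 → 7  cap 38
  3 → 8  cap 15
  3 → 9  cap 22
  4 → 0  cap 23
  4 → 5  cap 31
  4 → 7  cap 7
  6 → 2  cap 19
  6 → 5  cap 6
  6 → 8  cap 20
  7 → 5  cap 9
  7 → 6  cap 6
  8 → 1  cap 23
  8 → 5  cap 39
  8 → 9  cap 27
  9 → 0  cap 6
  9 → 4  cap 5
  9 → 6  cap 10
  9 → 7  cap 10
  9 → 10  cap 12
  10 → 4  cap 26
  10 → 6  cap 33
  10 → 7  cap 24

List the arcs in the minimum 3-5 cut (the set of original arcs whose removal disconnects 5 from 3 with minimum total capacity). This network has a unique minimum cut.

augment #1: 3→7→5 push 9
augment #2: 3→8→5 push 15
augment #3: 3→0→2→5 push 3
augment #4: 3→7→6→5 push 6
augment #5: 3→9→4→5 push 5
augment #6: 3→0→1→4→5 push 7
augment #7: 3→9→6→8→5 push 10
augment #8: 3→9→10→4→5 push 7
max flow = 62; residual-reachable set from 3 gives S-side
cut edges (S→T): {(3,0), (3,8), (3,9), (7,5), (7,6)} total cap 62

Min-cut arcs: {(3,0), (3,8), (3,9), (7,5), (7,6)} (total capacity 62)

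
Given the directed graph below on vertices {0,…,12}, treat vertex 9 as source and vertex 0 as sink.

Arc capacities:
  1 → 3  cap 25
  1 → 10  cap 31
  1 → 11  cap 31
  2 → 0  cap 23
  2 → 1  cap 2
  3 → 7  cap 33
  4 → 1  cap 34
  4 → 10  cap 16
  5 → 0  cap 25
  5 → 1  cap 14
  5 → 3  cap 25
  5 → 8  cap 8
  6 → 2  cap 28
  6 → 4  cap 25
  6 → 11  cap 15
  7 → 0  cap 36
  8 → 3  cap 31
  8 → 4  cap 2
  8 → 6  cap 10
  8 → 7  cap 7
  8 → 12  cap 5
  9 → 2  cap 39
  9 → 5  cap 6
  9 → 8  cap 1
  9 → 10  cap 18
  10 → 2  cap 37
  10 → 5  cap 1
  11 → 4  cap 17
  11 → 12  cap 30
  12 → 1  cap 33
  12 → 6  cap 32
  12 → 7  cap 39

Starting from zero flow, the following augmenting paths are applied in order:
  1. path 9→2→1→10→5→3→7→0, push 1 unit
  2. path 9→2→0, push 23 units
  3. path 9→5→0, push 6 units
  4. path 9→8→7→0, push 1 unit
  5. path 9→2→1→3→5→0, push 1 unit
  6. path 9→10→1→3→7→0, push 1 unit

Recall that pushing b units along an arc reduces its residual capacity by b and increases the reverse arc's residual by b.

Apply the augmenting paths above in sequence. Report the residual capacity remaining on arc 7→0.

Residual capacity of (7,0): 33

after path 1 (9→2→1→10→5→3→7→0, push 1): res(7,0)=35
after path 2 (9→2→0, push 23): res(7,0)=35
after path 3 (9→5→0, push 6): res(7,0)=35
after path 4 (9→8→7→0, push 1): res(7,0)=34
after path 5 (9→2→1→3→5→0, push 1): res(7,0)=34
after path 6 (9→10→1→3→7→0, push 1): res(7,0)=33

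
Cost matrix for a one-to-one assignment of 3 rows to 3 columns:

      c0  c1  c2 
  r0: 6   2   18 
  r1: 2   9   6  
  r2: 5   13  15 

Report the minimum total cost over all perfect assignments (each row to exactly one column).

Minimum assignment cost: 13

optimal assignment: row0→col1 (cost 2), row1→col2 (cost 6), row2→col0 (cost 5)
total = 2 + 6 + 5 = 13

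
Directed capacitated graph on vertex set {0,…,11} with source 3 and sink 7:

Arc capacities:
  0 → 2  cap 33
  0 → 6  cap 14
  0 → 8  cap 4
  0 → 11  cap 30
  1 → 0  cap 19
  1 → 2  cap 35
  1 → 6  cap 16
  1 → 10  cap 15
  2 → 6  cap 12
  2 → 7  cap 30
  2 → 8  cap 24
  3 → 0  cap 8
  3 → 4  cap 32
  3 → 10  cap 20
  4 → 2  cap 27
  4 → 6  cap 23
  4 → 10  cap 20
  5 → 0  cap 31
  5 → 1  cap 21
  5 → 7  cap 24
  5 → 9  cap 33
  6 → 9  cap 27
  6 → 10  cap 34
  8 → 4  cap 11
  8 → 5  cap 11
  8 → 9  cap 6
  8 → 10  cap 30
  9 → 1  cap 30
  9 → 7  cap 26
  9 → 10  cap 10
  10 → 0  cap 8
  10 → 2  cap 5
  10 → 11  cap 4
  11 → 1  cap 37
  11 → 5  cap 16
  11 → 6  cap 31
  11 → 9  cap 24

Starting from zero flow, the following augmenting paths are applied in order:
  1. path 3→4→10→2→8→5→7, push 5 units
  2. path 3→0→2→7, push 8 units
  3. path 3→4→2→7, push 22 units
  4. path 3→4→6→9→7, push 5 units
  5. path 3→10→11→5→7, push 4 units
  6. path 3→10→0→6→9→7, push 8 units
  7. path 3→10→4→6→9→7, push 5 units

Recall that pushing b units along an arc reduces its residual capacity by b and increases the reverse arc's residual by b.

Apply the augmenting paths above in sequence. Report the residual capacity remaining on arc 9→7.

Residual capacity of (9,7): 8

after path 1 (3→4→10→2→8→5→7, push 5): res(9,7)=26
after path 2 (3→0→2→7, push 8): res(9,7)=26
after path 3 (3→4→2→7, push 22): res(9,7)=26
after path 4 (3→4→6→9→7, push 5): res(9,7)=21
after path 5 (3→10→11→5→7, push 4): res(9,7)=21
after path 6 (3→10→0→6→9→7, push 8): res(9,7)=13
after path 7 (3→10→4→6→9→7, push 5): res(9,7)=8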